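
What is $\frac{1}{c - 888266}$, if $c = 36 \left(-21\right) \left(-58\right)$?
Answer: $- \frac{1}{844418} \approx -1.1842 \cdot 10^{-6}$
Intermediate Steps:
$c = 43848$ ($c = \left(-756\right) \left(-58\right) = 43848$)
$\frac{1}{c - 888266} = \frac{1}{43848 - 888266} = \frac{1}{-844418} = - \frac{1}{844418}$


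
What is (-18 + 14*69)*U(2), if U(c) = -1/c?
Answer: -474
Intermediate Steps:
(-18 + 14*69)*U(2) = (-18 + 14*69)*(-1/2) = (-18 + 966)*(-1*½) = 948*(-½) = -474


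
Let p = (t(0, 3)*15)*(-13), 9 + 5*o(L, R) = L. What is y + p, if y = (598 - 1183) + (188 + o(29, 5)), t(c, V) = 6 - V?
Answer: -978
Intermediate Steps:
o(L, R) = -9/5 + L/5
y = -393 (y = (598 - 1183) + (188 + (-9/5 + (⅕)*29)) = -585 + (188 + (-9/5 + 29/5)) = -585 + (188 + 4) = -585 + 192 = -393)
p = -585 (p = ((6 - 1*3)*15)*(-13) = ((6 - 3)*15)*(-13) = (3*15)*(-13) = 45*(-13) = -585)
y + p = -393 - 585 = -978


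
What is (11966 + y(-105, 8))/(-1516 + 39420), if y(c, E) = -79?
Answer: 11887/37904 ≈ 0.31361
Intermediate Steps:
(11966 + y(-105, 8))/(-1516 + 39420) = (11966 - 79)/(-1516 + 39420) = 11887/37904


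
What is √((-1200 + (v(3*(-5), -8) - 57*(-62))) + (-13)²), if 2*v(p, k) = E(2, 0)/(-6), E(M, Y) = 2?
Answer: √90102/6 ≈ 50.028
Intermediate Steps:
v(p, k) = -⅙ (v(p, k) = (2/(-6))/2 = (2*(-⅙))/2 = (½)*(-⅓) = -⅙)
√((-1200 + (v(3*(-5), -8) - 57*(-62))) + (-13)²) = √((-1200 + (-⅙ - 57*(-62))) + (-13)²) = √((-1200 + (-⅙ + 3534)) + 169) = √((-1200 + 21203/6) + 169) = √(14003/6 + 169) = √(15017/6) = √90102/6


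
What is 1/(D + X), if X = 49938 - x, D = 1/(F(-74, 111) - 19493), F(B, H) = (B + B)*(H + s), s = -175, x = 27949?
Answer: 10021/220351768 ≈ 4.5477e-5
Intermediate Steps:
F(B, H) = 2*B*(-175 + H) (F(B, H) = (B + B)*(H - 175) = (2*B)*(-175 + H) = 2*B*(-175 + H))
D = -1/10021 (D = 1/(2*(-74)*(-175 + 111) - 19493) = 1/(2*(-74)*(-64) - 19493) = 1/(9472 - 19493) = 1/(-10021) = -1/10021 ≈ -9.9790e-5)
X = 21989 (X = 49938 - 1*27949 = 49938 - 27949 = 21989)
1/(D + X) = 1/(-1/10021 + 21989) = 1/(220351768/10021) = 10021/220351768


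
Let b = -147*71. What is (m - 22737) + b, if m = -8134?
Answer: -41308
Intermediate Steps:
b = -10437
(m - 22737) + b = (-8134 - 22737) - 10437 = -30871 - 10437 = -41308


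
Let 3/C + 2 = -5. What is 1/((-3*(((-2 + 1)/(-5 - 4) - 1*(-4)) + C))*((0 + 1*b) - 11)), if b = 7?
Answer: 21/928 ≈ 0.022629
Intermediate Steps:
C = -3/7 (C = 3/(-2 - 5) = 3/(-7) = 3*(-⅐) = -3/7 ≈ -0.42857)
1/((-3*(((-2 + 1)/(-5 - 4) - 1*(-4)) + C))*((0 + 1*b) - 11)) = 1/((-3*(((-2 + 1)/(-5 - 4) - 1*(-4)) - 3/7))*((0 + 1*7) - 11)) = 1/((-3*((-1/(-9) + 4) - 3/7))*((0 + 7) - 11)) = 1/((-3*((-1*(-⅑) + 4) - 3/7))*(7 - 11)) = 1/(-3*((⅑ + 4) - 3/7)*(-4)) = 1/(-3*(37/9 - 3/7)*(-4)) = 1/(-3*232/63*(-4)) = 1/(-232/21*(-4)) = 1/(928/21) = 21/928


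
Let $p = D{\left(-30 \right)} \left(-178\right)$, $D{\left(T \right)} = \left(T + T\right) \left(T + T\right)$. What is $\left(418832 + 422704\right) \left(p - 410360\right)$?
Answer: $-884588981760$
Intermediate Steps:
$D{\left(T \right)} = 4 T^{2}$ ($D{\left(T \right)} = 2 T 2 T = 4 T^{2}$)
$p = -640800$ ($p = 4 \left(-30\right)^{2} \left(-178\right) = 4 \cdot 900 \left(-178\right) = 3600 \left(-178\right) = -640800$)
$\left(418832 + 422704\right) \left(p - 410360\right) = \left(418832 + 422704\right) \left(-640800 - 410360\right) = 841536 \left(-1051160\right) = -884588981760$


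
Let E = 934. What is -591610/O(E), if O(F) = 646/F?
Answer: -276281870/323 ≈ -8.5536e+5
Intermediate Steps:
-591610/O(E) = -591610/(646/934) = -591610/(646*(1/934)) = -591610/323/467 = -591610*467/323 = -276281870/323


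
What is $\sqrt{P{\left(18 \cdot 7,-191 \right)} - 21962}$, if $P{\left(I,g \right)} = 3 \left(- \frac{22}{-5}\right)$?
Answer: $\frac{76 i \sqrt{95}}{5} \approx 148.15 i$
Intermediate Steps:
$P{\left(I,g \right)} = \frac{66}{5}$ ($P{\left(I,g \right)} = 3 \left(\left(-22\right) \left(- \frac{1}{5}\right)\right) = 3 \cdot \frac{22}{5} = \frac{66}{5}$)
$\sqrt{P{\left(18 \cdot 7,-191 \right)} - 21962} = \sqrt{\frac{66}{5} - 21962} = \sqrt{- \frac{109744}{5}} = \frac{76 i \sqrt{95}}{5}$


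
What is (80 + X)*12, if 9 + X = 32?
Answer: 1236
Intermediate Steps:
X = 23 (X = -9 + 32 = 23)
(80 + X)*12 = (80 + 23)*12 = 103*12 = 1236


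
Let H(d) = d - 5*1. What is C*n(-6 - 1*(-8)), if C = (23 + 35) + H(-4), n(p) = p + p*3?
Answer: 392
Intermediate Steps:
n(p) = 4*p (n(p) = p + 3*p = 4*p)
H(d) = -5 + d (H(d) = d - 5 = -5 + d)
C = 49 (C = (23 + 35) + (-5 - 4) = 58 - 9 = 49)
C*n(-6 - 1*(-8)) = 49*(4*(-6 - 1*(-8))) = 49*(4*(-6 + 8)) = 49*(4*2) = 49*8 = 392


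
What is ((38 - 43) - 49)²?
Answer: 2916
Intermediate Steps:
((38 - 43) - 49)² = (-5 - 49)² = (-54)² = 2916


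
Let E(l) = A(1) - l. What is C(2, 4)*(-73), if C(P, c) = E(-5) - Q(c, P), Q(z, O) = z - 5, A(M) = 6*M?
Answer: -876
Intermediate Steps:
Q(z, O) = -5 + z
E(l) = 6 - l (E(l) = 6*1 - l = 6 - l)
C(P, c) = 16 - c (C(P, c) = (6 - 1*(-5)) - (-5 + c) = (6 + 5) + (5 - c) = 11 + (5 - c) = 16 - c)
C(2, 4)*(-73) = (16 - 1*4)*(-73) = (16 - 4)*(-73) = 12*(-73) = -876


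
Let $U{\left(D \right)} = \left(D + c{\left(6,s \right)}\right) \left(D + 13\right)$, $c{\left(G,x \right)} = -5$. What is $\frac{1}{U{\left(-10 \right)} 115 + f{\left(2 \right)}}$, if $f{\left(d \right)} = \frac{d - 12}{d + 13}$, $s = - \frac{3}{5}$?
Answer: $- \frac{3}{15527} \approx -0.00019321$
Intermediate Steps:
$s = - \frac{3}{5}$ ($s = \left(-3\right) \frac{1}{5} = - \frac{3}{5} \approx -0.6$)
$f{\left(d \right)} = \frac{-12 + d}{13 + d}$
$U{\left(D \right)} = \left(-5 + D\right) \left(13 + D\right)$ ($U{\left(D \right)} = \left(D - 5\right) \left(D + 13\right) = \left(-5 + D\right) \left(13 + D\right)$)
$\frac{1}{U{\left(-10 \right)} 115 + f{\left(2 \right)}} = \frac{1}{\left(-65 + \left(-10\right)^{2} + 8 \left(-10\right)\right) 115 + \frac{-12 + 2}{13 + 2}} = \frac{1}{\left(-65 + 100 - 80\right) 115 + \frac{1}{15} \left(-10\right)} = \frac{1}{\left(-45\right) 115 + \frac{1}{15} \left(-10\right)} = \frac{1}{-5175 - \frac{2}{3}} = \frac{1}{- \frac{15527}{3}} = - \frac{3}{15527}$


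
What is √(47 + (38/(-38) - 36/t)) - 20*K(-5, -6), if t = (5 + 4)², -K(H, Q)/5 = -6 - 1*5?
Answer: -1100 + √410/3 ≈ -1093.3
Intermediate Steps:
K(H, Q) = 55 (K(H, Q) = -5*(-6 - 1*5) = -5*(-6 - 5) = -5*(-11) = 55)
t = 81 (t = 9² = 81)
√(47 + (38/(-38) - 36/t)) - 20*K(-5, -6) = √(47 + (38/(-38) - 36/81)) - 20*55 = √(47 + (38*(-1/38) - 36*1/81)) - 1100 = √(47 + (-1 - 4/9)) - 1100 = √(47 - 13/9) - 1100 = √(410/9) - 1100 = √410/3 - 1100 = -1100 + √410/3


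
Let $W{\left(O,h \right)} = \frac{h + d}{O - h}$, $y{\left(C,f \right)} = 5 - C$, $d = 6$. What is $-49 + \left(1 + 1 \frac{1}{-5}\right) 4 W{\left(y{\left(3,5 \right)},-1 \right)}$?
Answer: $- \frac{131}{3} \approx -43.667$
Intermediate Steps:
$W{\left(O,h \right)} = \frac{6 + h}{O - h}$ ($W{\left(O,h \right)} = \frac{h + 6}{O - h} = \frac{6 + h}{O - h}$)
$-49 + \left(1 + 1 \frac{1}{-5}\right) 4 W{\left(y{\left(3,5 \right)},-1 \right)} = -49 + \left(1 + 1 \frac{1}{-5}\right) 4 \frac{6 - 1}{\left(5 - 3\right) - -1} = -49 + \left(1 + 1 \left(- \frac{1}{5}\right)\right) 4 \frac{1}{\left(5 - 3\right) + 1} \cdot 5 = -49 + \left(1 - \frac{1}{5}\right) 4 \frac{1}{2 + 1} \cdot 5 = -49 + \frac{4}{5} \cdot 4 \cdot \frac{1}{3} \cdot 5 = -49 + \frac{16 \cdot \frac{1}{3} \cdot 5}{5} = -49 + \frac{16}{5} \cdot \frac{5}{3} = -49 + \frac{16}{3} = - \frac{131}{3}$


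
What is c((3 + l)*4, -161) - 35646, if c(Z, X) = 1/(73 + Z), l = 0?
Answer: -3029909/85 ≈ -35646.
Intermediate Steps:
c((3 + l)*4, -161) - 35646 = 1/(73 + (3 + 0)*4) - 35646 = 1/(73 + 3*4) - 35646 = 1/(73 + 12) - 35646 = 1/85 - 35646 = -3029909/85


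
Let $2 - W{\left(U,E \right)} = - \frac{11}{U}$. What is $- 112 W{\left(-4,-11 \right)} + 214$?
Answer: $298$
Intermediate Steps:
$W{\left(U,E \right)} = 2 + \frac{11}{U}$ ($W{\left(U,E \right)} = 2 - - \frac{11}{U} = 2 + \frac{11}{U}$)
$- 112 W{\left(-4,-11 \right)} + 214 = - 112 \left(2 + \frac{11}{-4}\right) + 214 = - 112 \left(2 + 11 \left(- \frac{1}{4}\right)\right) + 214 = - 112 \left(2 - \frac{11}{4}\right) + 214 = \left(-112\right) \left(- \frac{3}{4}\right) + 214 = 84 + 214 = 298$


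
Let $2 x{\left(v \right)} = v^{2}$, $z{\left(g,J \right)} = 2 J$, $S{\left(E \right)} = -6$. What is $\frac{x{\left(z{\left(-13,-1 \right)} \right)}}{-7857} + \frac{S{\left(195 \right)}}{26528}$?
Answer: $- \frac{50099}{104215248} \approx -0.00048073$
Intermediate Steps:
$x{\left(v \right)} = \frac{v^{2}}{2}$
$\frac{x{\left(z{\left(-13,-1 \right)} \right)}}{-7857} + \frac{S{\left(195 \right)}}{26528} = \frac{\frac{1}{2} \left(2 \left(-1\right)\right)^{2}}{-7857} - \frac{6}{26528} = \frac{\left(-2\right)^{2}}{2} \left(- \frac{1}{7857}\right) - \frac{3}{13264} = \frac{1}{2} \cdot 4 \left(- \frac{1}{7857}\right) - \frac{3}{13264} = 2 \left(- \frac{1}{7857}\right) - \frac{3}{13264} = - \frac{2}{7857} - \frac{3}{13264} = - \frac{50099}{104215248}$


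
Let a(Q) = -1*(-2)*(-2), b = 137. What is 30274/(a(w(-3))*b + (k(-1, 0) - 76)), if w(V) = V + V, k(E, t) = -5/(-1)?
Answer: -30274/619 ≈ -48.908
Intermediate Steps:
k(E, t) = 5 (k(E, t) = -5*(-1) = 5)
w(V) = 2*V
a(Q) = -4 (a(Q) = 2*(-2) = -4)
30274/(a(w(-3))*b + (k(-1, 0) - 76)) = 30274/(-4*137 + (5 - 76)) = 30274/(-548 - 71) = 30274/(-619) = 30274*(-1/619) = -30274/619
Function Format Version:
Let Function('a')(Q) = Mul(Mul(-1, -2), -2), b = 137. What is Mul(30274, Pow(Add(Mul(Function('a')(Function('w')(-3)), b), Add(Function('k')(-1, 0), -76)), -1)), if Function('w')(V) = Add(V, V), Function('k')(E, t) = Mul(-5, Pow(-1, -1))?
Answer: Rational(-30274, 619) ≈ -48.908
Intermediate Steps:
Function('k')(E, t) = 5 (Function('k')(E, t) = Mul(-5, -1) = 5)
Function('w')(V) = Mul(2, V)
Function('a')(Q) = -4 (Function('a')(Q) = Mul(2, -2) = -4)
Mul(30274, Pow(Add(Mul(Function('a')(Function('w')(-3)), b), Add(Function('k')(-1, 0), -76)), -1)) = Mul(30274, Pow(Add(Mul(-4, 137), Add(5, -76)), -1)) = Mul(30274, Pow(Add(-548, -71), -1)) = Mul(30274, Pow(-619, -1)) = Mul(30274, Rational(-1, 619)) = Rational(-30274, 619)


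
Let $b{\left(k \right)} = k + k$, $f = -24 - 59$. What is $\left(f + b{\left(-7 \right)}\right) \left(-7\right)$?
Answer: $679$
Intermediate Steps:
$f = -83$
$b{\left(k \right)} = 2 k$
$\left(f + b{\left(-7 \right)}\right) \left(-7\right) = \left(-83 + 2 \left(-7\right)\right) \left(-7\right) = \left(-83 - 14\right) \left(-7\right) = \left(-97\right) \left(-7\right) = 679$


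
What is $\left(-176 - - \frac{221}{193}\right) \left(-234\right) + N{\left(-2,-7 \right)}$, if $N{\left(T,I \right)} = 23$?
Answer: $\frac{7901237}{193} \approx 40939.0$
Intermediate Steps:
$\left(-176 - - \frac{221}{193}\right) \left(-234\right) + N{\left(-2,-7 \right)} = \left(-176 - - \frac{221}{193}\right) \left(-234\right) + 23 = \left(-176 + \frac{221}{193}\right) \left(-234\right) + 23 = \left(- \frac{33747}{193}\right) \left(-234\right) + 23 = \frac{7896798}{193} + 23 = \frac{7901237}{193}$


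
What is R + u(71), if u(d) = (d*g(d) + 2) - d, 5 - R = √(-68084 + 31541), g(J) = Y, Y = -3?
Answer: -277 - I*√36543 ≈ -277.0 - 191.16*I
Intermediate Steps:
g(J) = -3
R = 5 - I*√36543 (R = 5 - √(-68084 + 31541) = 5 - √(-36543) = 5 - I*√36543 ≈ 5.0 - 191.16*I)
u(d) = 2 - 4*d (u(d) = (d*(-3) + 2) - d = (-3*d + 2) - d = (2 - 3*d) - d = 2 - 4*d)
R + u(71) = (5 - I*√36543) + (2 - 4*71) = (5 - I*√36543) + (2 - 284) = (5 - I*√36543) - 282 = -277 - I*√36543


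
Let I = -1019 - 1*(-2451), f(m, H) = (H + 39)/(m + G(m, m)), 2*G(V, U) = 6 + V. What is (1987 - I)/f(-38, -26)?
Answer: -29970/13 ≈ -2305.4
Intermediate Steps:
G(V, U) = 3 + V/2 (G(V, U) = (6 + V)/2 = 3 + V/2)
f(m, H) = (39 + H)/(3 + 3*m/2) (f(m, H) = (H + 39)/(m + (3 + m/2)) = (39 + H)/(3 + 3*m/2))
I = 1432 (I = -1019 + 2451 = 1432)
(1987 - I)/f(-38, -26) = (1987 - 1*1432)/((2*(39 - 26)/(3*(2 - 38)))) = (1987 - 1432)/(((⅔)*13/(-36))) = 555/(((⅔)*(-1/36)*13)) = 555/(-13/54) = 555*(-54/13) = -29970/13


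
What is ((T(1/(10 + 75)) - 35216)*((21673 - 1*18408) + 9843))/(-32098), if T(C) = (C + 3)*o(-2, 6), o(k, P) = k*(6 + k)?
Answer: 19631904032/1364165 ≈ 14391.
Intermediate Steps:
T(C) = -24 - 8*C (T(C) = (C + 3)*(-2*(6 - 2)) = (3 + C)*(-2*4) = (3 + C)*(-8) = -24 - 8*C)
((T(1/(10 + 75)) - 35216)*((21673 - 1*18408) + 9843))/(-32098) = (((-24 - 8/(10 + 75)) - 35216)*((21673 - 1*18408) + 9843))/(-32098) = (((-24 - 8/85) - 35216)*((21673 - 18408) + 9843))*(-1/32098) = (((-24 - 8*1/85) - 35216)*(3265 + 9843))*(-1/32098) = (((-24 - 8/85) - 35216)*13108)*(-1/32098) = ((-2048/85 - 35216)*13108)*(-1/32098) = -2995408/85*13108*(-1/32098) = -39263808064/85*(-1/32098) = 19631904032/1364165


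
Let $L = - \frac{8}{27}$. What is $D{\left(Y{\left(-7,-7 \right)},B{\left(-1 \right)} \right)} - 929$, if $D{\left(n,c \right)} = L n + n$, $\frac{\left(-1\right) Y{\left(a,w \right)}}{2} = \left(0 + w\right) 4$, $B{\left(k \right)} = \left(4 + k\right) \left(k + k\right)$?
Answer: $- \frac{24019}{27} \approx -889.59$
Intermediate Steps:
$B{\left(k \right)} = 2 k \left(4 + k\right)$ ($B{\left(k \right)} = \left(4 + k\right) 2 k = 2 k \left(4 + k\right)$)
$L = - \frac{8}{27}$ ($L = \left(-8\right) \frac{1}{27} = - \frac{8}{27} \approx -0.2963$)
$Y{\left(a,w \right)} = - 8 w$ ($Y{\left(a,w \right)} = - 2 \left(0 + w\right) 4 = - 2 w 4 = - 2 \cdot 4 w = - 8 w$)
$D{\left(n,c \right)} = \frac{19 n}{27}$ ($D{\left(n,c \right)} = - \frac{8 n}{27} + n = \frac{19 n}{27}$)
$D{\left(Y{\left(-7,-7 \right)},B{\left(-1 \right)} \right)} - 929 = \frac{19 \left(\left(-8\right) \left(-7\right)\right)}{27} - 929 = \frac{19}{27} \cdot 56 - 929 = \frac{1064}{27} - 929 = - \frac{24019}{27}$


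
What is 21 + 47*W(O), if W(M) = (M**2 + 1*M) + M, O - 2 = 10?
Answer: 7917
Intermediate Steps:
O = 12 (O = 2 + 10 = 12)
W(M) = M**2 + 2*M (W(M) = (M**2 + M) + M = (M + M**2) + M = M**2 + 2*M)
21 + 47*W(O) = 21 + 47*(12*(2 + 12)) = 21 + 47*(12*14) = 21 + 47*168 = 21 + 7896 = 7917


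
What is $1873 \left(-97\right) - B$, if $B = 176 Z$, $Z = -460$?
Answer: $-100721$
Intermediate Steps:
$B = -80960$ ($B = 176 \left(-460\right) = -80960$)
$1873 \left(-97\right) - B = 1873 \left(-97\right) - -80960 = -181681 + 80960 = -100721$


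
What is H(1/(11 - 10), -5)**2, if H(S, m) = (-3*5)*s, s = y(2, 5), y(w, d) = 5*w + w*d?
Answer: 90000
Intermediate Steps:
y(w, d) = 5*w + d*w
s = 20 (s = 2*(5 + 5) = 2*10 = 20)
H(S, m) = -300 (H(S, m) = -3*5*20 = -15*20 = -300)
H(1/(11 - 10), -5)**2 = (-300)**2 = 90000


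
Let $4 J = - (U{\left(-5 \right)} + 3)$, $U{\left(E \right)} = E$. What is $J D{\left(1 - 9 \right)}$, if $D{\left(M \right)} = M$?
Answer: $-4$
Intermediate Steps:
$J = \frac{1}{2}$ ($J = \frac{\left(-1\right) \left(-5 + 3\right)}{4} = \frac{\left(-1\right) \left(-2\right)}{4} = \frac{1}{4} \cdot 2 = \frac{1}{2} \approx 0.5$)
$J D{\left(1 - 9 \right)} = \frac{1 - 9}{2} = \frac{1}{2} \left(-8\right) = -4$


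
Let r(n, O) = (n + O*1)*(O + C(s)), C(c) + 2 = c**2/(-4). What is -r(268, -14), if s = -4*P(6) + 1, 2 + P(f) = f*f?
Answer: 2322703/2 ≈ 1.1614e+6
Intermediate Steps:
P(f) = -2 + f**2 (P(f) = -2 + f*f = -2 + f**2)
s = -135 (s = -4*(-2 + 6**2) + 1 = -4*(-2 + 36) + 1 = -4*34 + 1 = -136 + 1 = -135)
C(c) = -2 - c**2/4 (C(c) = -2 + c**2/(-4) = -2 + c**2*(-1/4) = -2 - c**2/4)
r(n, O) = (-18233/4 + O)*(O + n) (r(n, O) = (n + O*1)*(O + (-2 - 1/4*(-135)**2)) = (n + O)*(O + (-2 - 1/4*18225)) = (O + n)*(O + (-2 - 18225/4)) = (O + n)*(O - 18233/4) = (O + n)*(-18233/4 + O) = (-18233/4 + O)*(O + n))
-r(268, -14) = -((-14)**2 - 18233/4*(-14) - 18233/4*268 - 14*268) = -(196 + 127631/2 - 1221611 - 3752) = -1*(-2322703/2) = 2322703/2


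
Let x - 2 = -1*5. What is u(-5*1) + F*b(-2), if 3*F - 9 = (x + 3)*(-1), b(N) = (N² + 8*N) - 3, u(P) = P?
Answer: -50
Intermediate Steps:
x = -3 (x = 2 - 1*5 = 2 - 5 = -3)
b(N) = -3 + N² + 8*N
F = 3 (F = 3 + ((-3 + 3)*(-1))/3 = 3 + (0*(-1))/3 = 3 + (⅓)*0 = 3 + 0 = 3)
u(-5*1) + F*b(-2) = -5*1 + 3*(-3 + (-2)² + 8*(-2)) = -5 + 3*(-3 + 4 - 16) = -5 + 3*(-15) = -5 - 45 = -50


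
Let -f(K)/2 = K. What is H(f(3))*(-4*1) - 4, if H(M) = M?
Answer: 20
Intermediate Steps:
f(K) = -2*K
H(f(3))*(-4*1) - 4 = (-2*3)*(-4*1) - 4 = -6*(-4) - 4 = 24 - 4 = 20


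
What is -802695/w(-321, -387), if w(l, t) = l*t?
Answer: -267565/41409 ≈ -6.4615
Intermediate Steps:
-802695/w(-321, -387) = -802695/((-321*(-387))) = -802695/124227 = -802695*1/124227 = -267565/41409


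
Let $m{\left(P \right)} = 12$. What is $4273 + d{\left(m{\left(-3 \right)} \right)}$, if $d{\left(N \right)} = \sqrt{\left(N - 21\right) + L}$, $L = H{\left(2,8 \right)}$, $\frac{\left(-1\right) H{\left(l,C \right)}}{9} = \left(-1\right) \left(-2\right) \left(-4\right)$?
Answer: $4273 + 3 \sqrt{7} \approx 4280.9$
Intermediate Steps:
$H{\left(l,C \right)} = 72$ ($H{\left(l,C \right)} = - 9 \left(-1\right) \left(-2\right) \left(-4\right) = - 9 \cdot 2 \left(-4\right) = \left(-9\right) \left(-8\right) = 72$)
$L = 72$
$d{\left(N \right)} = \sqrt{51 + N}$ ($d{\left(N \right)} = \sqrt{\left(N - 21\right) + 72} = \sqrt{\left(-21 + N\right) + 72} = \sqrt{51 + N}$)
$4273 + d{\left(m{\left(-3 \right)} \right)} = 4273 + \sqrt{51 + 12} = 4273 + \sqrt{63} = 4273 + 3 \sqrt{7}$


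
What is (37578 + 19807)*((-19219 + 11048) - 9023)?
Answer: -986677690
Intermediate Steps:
(37578 + 19807)*((-19219 + 11048) - 9023) = 57385*(-8171 - 9023) = 57385*(-17194) = -986677690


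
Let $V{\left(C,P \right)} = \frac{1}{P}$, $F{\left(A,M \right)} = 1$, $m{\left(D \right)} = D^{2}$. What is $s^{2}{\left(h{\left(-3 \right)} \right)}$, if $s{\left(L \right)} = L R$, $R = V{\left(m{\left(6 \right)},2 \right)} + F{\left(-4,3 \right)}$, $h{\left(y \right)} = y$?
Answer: $\frac{81}{4} \approx 20.25$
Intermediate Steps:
$R = \frac{3}{2}$ ($R = \frac{1}{2} + 1 = \frac{3}{2} \approx 1.5$)
$s{\left(L \right)} = \frac{3 L}{2}$ ($s{\left(L \right)} = L \frac{3}{2} = \frac{3 L}{2}$)
$s^{2}{\left(h{\left(-3 \right)} \right)} = \left(\frac{3}{2} \left(-3\right)\right)^{2} = \left(- \frac{9}{2}\right)^{2} = \frac{81}{4}$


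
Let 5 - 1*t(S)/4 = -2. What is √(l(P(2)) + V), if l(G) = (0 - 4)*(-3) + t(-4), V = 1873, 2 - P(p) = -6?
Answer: √1913 ≈ 43.738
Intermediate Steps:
t(S) = 28 (t(S) = 20 - 4*(-2) = 20 + 8 = 28)
P(p) = 8 (P(p) = 2 - 1*(-6) = 2 + 6 = 8)
l(G) = 40 (l(G) = (0 - 4)*(-3) + 28 = -4*(-3) + 28 = 12 + 28 = 40)
√(l(P(2)) + V) = √(40 + 1873) = √1913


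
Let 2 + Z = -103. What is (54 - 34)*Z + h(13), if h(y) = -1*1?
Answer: -2101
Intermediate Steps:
Z = -105 (Z = -2 - 103 = -105)
h(y) = -1
(54 - 34)*Z + h(13) = (54 - 34)*(-105) - 1 = 20*(-105) - 1 = -2100 - 1 = -2101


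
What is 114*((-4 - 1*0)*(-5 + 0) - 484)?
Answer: -52896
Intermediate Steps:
114*((-4 - 1*0)*(-5 + 0) - 484) = 114*((-4 + 0)*(-5) - 484) = 114*(-4*(-5) - 484) = 114*(20 - 484) = 114*(-464) = -52896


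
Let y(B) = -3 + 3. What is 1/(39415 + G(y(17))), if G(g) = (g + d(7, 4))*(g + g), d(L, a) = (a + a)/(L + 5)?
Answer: 1/39415 ≈ 2.5371e-5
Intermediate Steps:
y(B) = 0
d(L, a) = 2*a/(5 + L) (d(L, a) = (2*a)/(5 + L) = 2*a/(5 + L))
G(g) = 2*g*(2/3 + g) (G(g) = (g + 2*4/(5 + 7))*(g + g) = (g + 2*4/12)*(2*g) = (g + 2*4*(1/12))*(2*g) = (g + 2/3)*(2*g) = (2/3 + g)*(2*g) = 2*g*(2/3 + g))
1/(39415 + G(y(17))) = 1/(39415 + (2/3)*0*(2 + 3*0)) = 1/(39415 + (2/3)*0*(2 + 0)) = 1/(39415 + (2/3)*0*2) = 1/(39415 + 0) = 1/39415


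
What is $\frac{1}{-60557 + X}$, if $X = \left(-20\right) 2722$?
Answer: $- \frac{1}{114997} \approx -8.6959 \cdot 10^{-6}$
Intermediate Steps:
$X = -54440$
$\frac{1}{-60557 + X} = \frac{1}{-60557 - 54440} = \frac{1}{-114997} = - \frac{1}{114997}$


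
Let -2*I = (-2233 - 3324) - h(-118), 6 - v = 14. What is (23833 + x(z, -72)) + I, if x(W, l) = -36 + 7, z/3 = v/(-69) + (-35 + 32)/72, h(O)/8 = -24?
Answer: 52973/2 ≈ 26487.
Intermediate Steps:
v = -8 (v = 6 - 1*14 = 6 - 14 = -8)
h(O) = -192 (h(O) = 8*(-24) = -192)
z = 41/184 (z = 3*(-8/(-69) + (-35 + 32)/72) = 3*(-8*(-1/69) - 3*1/72) = 3*(8/69 - 1/24) = 3*(41/552) = 41/184 ≈ 0.22283)
x(W, l) = -29
I = 5365/2 (I = -((-2233 - 3324) - 1*(-192))/2 = -(-5557 + 192)/2 = -½*(-5365) = 5365/2 ≈ 2682.5)
(23833 + x(z, -72)) + I = (23833 - 29) + 5365/2 = 23804 + 5365/2 = 52973/2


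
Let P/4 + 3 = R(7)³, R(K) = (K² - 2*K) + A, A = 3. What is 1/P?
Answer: 1/219476 ≈ 4.5563e-6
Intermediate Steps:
R(K) = 3 + K² - 2*K (R(K) = (K² - 2*K) + 3 = 3 + K² - 2*K)
P = 219476 (P = -12 + 4*(3 + 7² - 2*7)³ = -12 + 4*(3 + 49 - 14)³ = -12 + 4*38³ = -12 + 4*54872 = -12 + 219488 = 219476)
1/P = 1/219476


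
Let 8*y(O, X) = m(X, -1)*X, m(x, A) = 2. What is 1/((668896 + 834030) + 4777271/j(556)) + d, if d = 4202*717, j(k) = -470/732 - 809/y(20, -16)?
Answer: 678774244717645693/225294272674 ≈ 3.0128e+6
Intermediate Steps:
y(O, X) = X/4 (y(O, X) = (2*X)/8 = X/4)
j(k) = 147577/732 (j(k) = -470/732 - 809/((1/4)*(-16)) = -470*1/732 - 809/(-4) = -235/366 - 809*(-1/4) = -235/366 + 809/4 = 147577/732)
d = 3012834
1/((668896 + 834030) + 4777271/j(556)) + d = 1/((668896 + 834030) + 4777271/(147577/732)) + 3012834 = 1/(1502926 + 4777271*(732/147577)) + 3012834 = 1/(1502926 + 3496962372/147577) + 3012834 = 1/(225294272674/147577) + 3012834 = 147577/225294272674 + 3012834 = 678774244717645693/225294272674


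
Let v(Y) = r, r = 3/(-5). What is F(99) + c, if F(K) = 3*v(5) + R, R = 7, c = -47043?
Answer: -235189/5 ≈ -47038.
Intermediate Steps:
r = -3/5 (r = 3*(-1/5) = -3/5 ≈ -0.60000)
v(Y) = -3/5
F(K) = 26/5 (F(K) = 3*(-3/5) + 7 = -9/5 + 7 = 26/5)
F(99) + c = 26/5 - 47043 = -235189/5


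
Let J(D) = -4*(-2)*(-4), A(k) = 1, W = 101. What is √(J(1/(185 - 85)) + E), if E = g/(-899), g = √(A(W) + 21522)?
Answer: √(-25862432 - 899*√21523)/899 ≈ 5.6713*I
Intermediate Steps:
g = √21523 (g = √(1 + 21522) = √21523 ≈ 146.71)
E = -√21523/899 (E = √21523/(-899) = √21523*(-1/899) = -√21523/899 ≈ -0.16319)
J(D) = -32 (J(D) = 8*(-4) = -32)
√(J(1/(185 - 85)) + E) = √(-32 - √21523/899)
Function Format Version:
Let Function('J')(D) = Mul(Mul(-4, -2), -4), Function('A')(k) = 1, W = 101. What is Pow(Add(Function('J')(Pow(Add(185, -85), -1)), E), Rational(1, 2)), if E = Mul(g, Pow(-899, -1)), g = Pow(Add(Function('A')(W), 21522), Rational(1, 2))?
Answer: Mul(Rational(1, 899), Pow(Add(-25862432, Mul(-899, Pow(21523, Rational(1, 2)))), Rational(1, 2))) ≈ Mul(5.6713, I)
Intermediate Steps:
g = Pow(21523, Rational(1, 2)) (g = Pow(Add(1, 21522), Rational(1, 2)) = Pow(21523, Rational(1, 2)) ≈ 146.71)
E = Mul(Rational(-1, 899), Pow(21523, Rational(1, 2))) (E = Mul(Pow(21523, Rational(1, 2)), Pow(-899, -1)) = Mul(Pow(21523, Rational(1, 2)), Rational(-1, 899)) = Mul(Rational(-1, 899), Pow(21523, Rational(1, 2))) ≈ -0.16319)
Function('J')(D) = -32 (Function('J')(D) = Mul(8, -4) = -32)
Pow(Add(Function('J')(Pow(Add(185, -85), -1)), E), Rational(1, 2)) = Pow(Add(-32, Mul(Rational(-1, 899), Pow(21523, Rational(1, 2)))), Rational(1, 2))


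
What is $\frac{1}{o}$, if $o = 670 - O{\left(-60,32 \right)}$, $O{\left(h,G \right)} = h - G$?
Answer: $\frac{1}{762} \approx 0.0013123$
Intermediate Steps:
$o = 762$ ($o = 670 - \left(-60 - 32\right) = 670 - -92 = 670 + 92 = 762$)
$\frac{1}{o} = \frac{1}{762}$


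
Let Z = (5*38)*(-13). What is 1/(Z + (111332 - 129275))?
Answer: -1/20413 ≈ -4.8988e-5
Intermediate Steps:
Z = -2470 (Z = 190*(-13) = -2470)
1/(Z + (111332 - 129275)) = 1/(-2470 + (111332 - 129275)) = 1/(-2470 - 17943) = 1/(-20413) = -1/20413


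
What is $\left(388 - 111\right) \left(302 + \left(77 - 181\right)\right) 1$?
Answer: $54846$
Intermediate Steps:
$\left(388 - 111\right) \left(302 + \left(77 - 181\right)\right) 1 = 277 \left(302 + \left(77 - 181\right)\right) 1 = 277 \left(302 - 104\right) 1 = 277 \cdot 198 \cdot 1 = 54846 \cdot 1 = 54846$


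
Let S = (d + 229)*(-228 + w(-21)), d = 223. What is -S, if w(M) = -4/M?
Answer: 2162368/21 ≈ 1.0297e+5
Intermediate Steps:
S = -2162368/21 (S = (223 + 229)*(-228 - 4/(-21)) = 452*(-228 - 4*(-1/21)) = 452*(-228 + 4/21) = 452*(-4784/21) = -2162368/21 ≈ -1.0297e+5)
-S = -1*(-2162368/21) = 2162368/21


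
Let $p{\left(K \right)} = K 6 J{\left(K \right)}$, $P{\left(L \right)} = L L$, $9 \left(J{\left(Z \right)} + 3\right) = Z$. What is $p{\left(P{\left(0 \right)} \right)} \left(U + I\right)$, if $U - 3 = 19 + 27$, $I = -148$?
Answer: $0$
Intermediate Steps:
$J{\left(Z \right)} = -3 + \frac{Z}{9}$
$P{\left(L \right)} = L^{2}$
$p{\left(K \right)} = 6 K \left(-3 + \frac{K}{9}\right)$ ($p{\left(K \right)} = K 6 \left(-3 + \frac{K}{9}\right) = 6 K \left(-3 + \frac{K}{9}\right)$)
$U = 49$ ($U = 3 + \left(19 + 27\right) = 3 + 46 = 49$)
$p{\left(P{\left(0 \right)} \right)} \left(U + I\right) = \frac{2 \cdot 0^{2} \left(-27 + 0^{2}\right)}{3} \left(49 - 148\right) = \frac{2}{3} \cdot 0 \left(-27 + 0\right) \left(-99\right) = \frac{2}{3} \cdot 0 \left(-27\right) \left(-99\right) = 0 \left(-99\right) = 0$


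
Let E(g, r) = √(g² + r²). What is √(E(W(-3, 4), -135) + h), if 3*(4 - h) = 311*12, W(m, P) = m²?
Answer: √(-1240 + 9*√226) ≈ 33.237*I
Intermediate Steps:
h = -1240 (h = 4 - 311*12/3 = 4 - ⅓*3732 = 4 - 1244 = -1240)
√(E(W(-3, 4), -135) + h) = √(√(((-3)²)² + (-135)²) - 1240) = √(√(9² + 18225) - 1240) = √(√(81 + 18225) - 1240) = √(√18306 - 1240) = √(9*√226 - 1240) = √(-1240 + 9*√226)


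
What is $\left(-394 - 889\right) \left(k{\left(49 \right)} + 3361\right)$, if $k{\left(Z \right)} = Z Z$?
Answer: $-7392646$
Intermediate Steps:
$k{\left(Z \right)} = Z^{2}$
$\left(-394 - 889\right) \left(k{\left(49 \right)} + 3361\right) = \left(-394 - 889\right) \left(49^{2} + 3361\right) = - 1283 \left(2401 + 3361\right) = \left(-1283\right) 5762 = -7392646$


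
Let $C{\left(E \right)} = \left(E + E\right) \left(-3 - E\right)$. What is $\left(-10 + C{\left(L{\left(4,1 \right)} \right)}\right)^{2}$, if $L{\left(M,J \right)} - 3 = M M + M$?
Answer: $1454436$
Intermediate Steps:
$L{\left(M,J \right)} = 3 + M + M^{2}$ ($L{\left(M,J \right)} = 3 + \left(M M + M\right) = 3 + \left(M^{2} + M\right) = 3 + \left(M + M^{2}\right) = 3 + M + M^{2}$)
$C{\left(E \right)} = 2 E \left(-3 - E\right)$
$\left(-10 + C{\left(L{\left(4,1 \right)} \right)}\right)^{2} = \left(-10 - 2 \left(3 + 4 + 4^{2}\right) \left(3 + \left(3 + 4 + 4^{2}\right)\right)\right)^{2} = \left(-10 - 2 \left(3 + 4 + 16\right) \left(3 + \left(3 + 4 + 16\right)\right)\right)^{2} = \left(-10 - 46 \left(3 + 23\right)\right)^{2} = \left(-10 - 46 \cdot 26\right)^{2} = \left(-10 - 1196\right)^{2} = \left(-1206\right)^{2} = 1454436$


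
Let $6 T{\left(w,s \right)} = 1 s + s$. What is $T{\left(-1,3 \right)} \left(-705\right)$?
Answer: $-705$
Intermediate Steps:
$T{\left(w,s \right)} = \frac{s}{3}$ ($T{\left(w,s \right)} = \frac{1 s + s}{6} = \frac{s + s}{6} = \frac{2 s}{6} = \frac{s}{3}$)
$T{\left(-1,3 \right)} \left(-705\right) = \frac{1}{3} \cdot 3 \left(-705\right) = 1 \left(-705\right) = -705$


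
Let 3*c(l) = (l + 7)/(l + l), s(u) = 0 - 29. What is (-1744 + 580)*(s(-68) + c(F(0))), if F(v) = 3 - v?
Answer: 99328/3 ≈ 33109.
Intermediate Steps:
s(u) = -29
c(l) = (7 + l)/(6*l) (c(l) = ((l + 7)/(l + l))/3 = ((7 + l)/((2*l)))/3 = ((7 + l)*(1/(2*l)))/3 = ((7 + l)/(2*l))/3 = (7 + l)/(6*l))
(-1744 + 580)*(s(-68) + c(F(0))) = (-1744 + 580)*(-29 + (7 + (3 - 1*0))/(6*(3 - 1*0))) = -1164*(-29 + (7 + (3 + 0))/(6*(3 + 0))) = -1164*(-29 + (⅙)*(7 + 3)/3) = -1164*(-29 + (⅙)*(⅓)*10) = -1164*(-29 + 5/9) = -1164*(-256/9) = 99328/3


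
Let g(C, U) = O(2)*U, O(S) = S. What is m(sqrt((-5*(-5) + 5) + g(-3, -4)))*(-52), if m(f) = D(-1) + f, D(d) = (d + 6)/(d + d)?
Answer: 130 - 52*sqrt(22) ≈ -113.90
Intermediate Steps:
g(C, U) = 2*U
D(d) = (6 + d)/(2*d) (D(d) = (6 + d)/((2*d)) = (6 + d)*(1/(2*d)) = (6 + d)/(2*d))
m(f) = -5/2 + f (m(f) = (1/2)*(6 - 1)/(-1) + f = (1/2)*(-1)*5 + f = -5/2 + f)
m(sqrt((-5*(-5) + 5) + g(-3, -4)))*(-52) = (-5/2 + sqrt((-5*(-5) + 5) + 2*(-4)))*(-52) = (-5/2 + sqrt((25 + 5) - 8))*(-52) = (-5/2 + sqrt(30 - 8))*(-52) = (-5/2 + sqrt(22))*(-52) = 130 - 52*sqrt(22)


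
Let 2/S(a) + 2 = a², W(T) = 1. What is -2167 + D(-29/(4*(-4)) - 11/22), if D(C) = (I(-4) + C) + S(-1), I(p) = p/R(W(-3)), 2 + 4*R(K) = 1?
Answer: -34427/16 ≈ -2151.7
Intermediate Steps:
S(a) = 2/(-2 + a²)
R(K) = -¼ (R(K) = -½ + (¼)*1 = -½ + ¼ = -¼)
I(p) = -4*p (I(p) = p/(-¼) = p*(-4) = -4*p)
D(C) = 14 + C (D(C) = (-4*(-4) + C) + 2/(-2 + (-1)²) = (16 + C) + 2/(-2 + 1) = (16 + C) + 2/(-1) = (16 + C) + 2*(-1) = (16 + C) - 2 = 14 + C)
-2167 + D(-29/(4*(-4)) - 11/22) = -2167 + (14 + (-29/(4*(-4)) - 11/22)) = -2167 + (14 + (-29/(-16) - 11*1/22)) = -2167 + (14 + (-29*(-1/16) - ½)) = -2167 + (14 + (29/16 - ½)) = -2167 + (14 + 21/16) = -2167 + 245/16 = -34427/16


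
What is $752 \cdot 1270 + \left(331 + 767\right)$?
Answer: $956138$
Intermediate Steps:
$752 \cdot 1270 + \left(331 + 767\right) = 955040 + 1098 = 956138$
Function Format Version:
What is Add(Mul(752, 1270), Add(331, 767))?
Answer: 956138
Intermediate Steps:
Add(Mul(752, 1270), Add(331, 767)) = Add(955040, 1098) = 956138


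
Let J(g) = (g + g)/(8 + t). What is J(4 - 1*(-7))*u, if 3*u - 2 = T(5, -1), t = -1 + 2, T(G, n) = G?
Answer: 154/27 ≈ 5.7037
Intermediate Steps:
t = 1
u = 7/3 (u = ⅔ + (⅓)*5 = ⅔ + 5/3 = 7/3 ≈ 2.3333)
J(g) = 2*g/9 (J(g) = (g + g)/(8 + 1) = (2*g)/9 = (2*g)*(⅑) = 2*g/9)
J(4 - 1*(-7))*u = (2*(4 - 1*(-7))/9)*(7/3) = (2*(4 + 7)/9)*(7/3) = ((2/9)*11)*(7/3) = (22/9)*(7/3) = 154/27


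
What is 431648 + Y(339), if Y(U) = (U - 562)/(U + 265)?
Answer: 260715169/604 ≈ 4.3165e+5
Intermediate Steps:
Y(U) = (-562 + U)/(265 + U)
431648 + Y(339) = 431648 + (-562 + 339)/(265 + 339) = 431648 - 223/604 = 260715169/604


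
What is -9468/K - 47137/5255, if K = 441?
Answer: -7837973/257495 ≈ -30.439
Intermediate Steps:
-9468/K - 47137/5255 = -9468/441 - 47137/5255 = -9468*1/441 - 47137*1/5255 = -1052/49 - 47137/5255 = -7837973/257495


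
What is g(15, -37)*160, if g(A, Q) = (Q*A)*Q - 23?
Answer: 3281920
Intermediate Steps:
g(A, Q) = -23 + A*Q² (g(A, Q) = (A*Q)*Q - 23 = A*Q² - 23 = -23 + A*Q²)
g(15, -37)*160 = (-23 + 15*(-37)²)*160 = (-23 + 15*1369)*160 = (-23 + 20535)*160 = 20512*160 = 3281920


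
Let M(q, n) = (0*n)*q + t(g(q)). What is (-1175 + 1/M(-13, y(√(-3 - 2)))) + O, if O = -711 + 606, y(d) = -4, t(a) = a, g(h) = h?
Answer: -16641/13 ≈ -1280.1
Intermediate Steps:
M(q, n) = q (M(q, n) = (0*n)*q + q = 0*q + q = 0 + q = q)
O = -105
(-1175 + 1/M(-13, y(√(-3 - 2)))) + O = (-1175 + 1/(-13)) - 105 = (-1175 - 1/13) - 105 = -15276/13 - 105 = -16641/13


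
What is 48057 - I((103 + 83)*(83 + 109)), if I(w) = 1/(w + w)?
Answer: 3432423167/71424 ≈ 48057.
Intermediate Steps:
I(w) = 1/(2*w)
48057 - I((103 + 83)*(83 + 109)) = 48057 - 1/(2*((103 + 83)*(83 + 109))) = 48057 - 1/(2*(186*192)) = 48057 - 1/(2*35712) = 48057 - 1*1/71424 = 48057 - 1/71424 = 3432423167/71424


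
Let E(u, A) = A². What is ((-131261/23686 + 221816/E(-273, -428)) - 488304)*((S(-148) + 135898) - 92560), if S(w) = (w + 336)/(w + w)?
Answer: -8166656528633740530/385911443 ≈ -2.1162e+10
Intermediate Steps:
S(w) = (336 + w)/(2*w) (S(w) = (336 + w)/((2*w)) = (336 + w)*(1/(2*w)) = (336 + w)/(2*w))
((-131261/23686 + 221816/E(-273, -428)) - 488304)*((S(-148) + 135898) - 92560) = ((-131261/23686 + 221816/((-428)²)) - 488304)*(((½)*(336 - 148)/(-148) + 135898) - 92560) = ((-131261*1/23686 + 221816/183184) - 488304)*(((½)*(-1/148)*188 + 135898) - 92560) = ((-10097/1822 + 221816*(1/183184)) - 488304)*((-47/74 + 135898) - 92560) = ((-10097/1822 + 27727/22898) - 488304)*(10056405/74 - 92560) = (-45170628/10430039 - 488304)*(3206965/74) = -5093074934484/10430039*3206965/74 = -8166656528633740530/385911443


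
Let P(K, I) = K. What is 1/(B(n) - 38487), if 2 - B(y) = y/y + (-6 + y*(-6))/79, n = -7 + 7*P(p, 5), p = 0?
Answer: -79/3040430 ≈ -2.5983e-5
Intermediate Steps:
n = -7 (n = -7 + 7*0 = -7 + 0 = -7)
B(y) = 85/79 + 6*y/79 (B(y) = 2 - (y/y + (-6 + y*(-6))/79) = 2 - (1 + (-6 - 6*y)*(1/79)) = 2 - (1 + (-6/79 - 6*y/79)) = 2 - (73/79 - 6*y/79) = 2 + (-73/79 + 6*y/79) = 85/79 + 6*y/79)
1/(B(n) - 38487) = 1/((85/79 + (6/79)*(-7)) - 38487) = 1/((85/79 - 42/79) - 38487) = 1/(43/79 - 38487) = 1/(-3040430/79) = -79/3040430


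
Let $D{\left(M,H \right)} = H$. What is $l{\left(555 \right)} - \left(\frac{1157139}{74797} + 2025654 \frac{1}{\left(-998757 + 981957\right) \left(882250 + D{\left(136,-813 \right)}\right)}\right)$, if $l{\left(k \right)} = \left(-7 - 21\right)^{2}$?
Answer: $\frac{141871175679672773}{184600761209200} \approx 768.53$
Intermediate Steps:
$l{\left(k \right)} = 784$ ($l{\left(k \right)} = \left(-28\right)^{2} = 784$)
$l{\left(555 \right)} - \left(\frac{1157139}{74797} + 2025654 \frac{1}{\left(-998757 + 981957\right) \left(882250 + D{\left(136,-813 \right)}\right)}\right) = 784 - \left(\frac{1157139}{74797} + 2025654 \frac{1}{\left(-998757 + 981957\right) \left(882250 - 813\right)}\right) = 784 - \left(\frac{1157139}{74797} + \frac{2025654}{\left(-16800\right) 881437}\right) = 784 - \left(\frac{1157139}{74797} + \frac{2025654}{-14808141600}\right) = 784 - \frac{2855821108340027}{184600761209200} = \frac{141871175679672773}{184600761209200}$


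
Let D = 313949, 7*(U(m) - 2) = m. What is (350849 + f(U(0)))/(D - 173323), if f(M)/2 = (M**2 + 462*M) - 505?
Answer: 351695/140626 ≈ 2.5009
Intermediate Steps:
U(m) = 2 + m/7
f(M) = -1010 + 2*M**2 + 924*M (f(M) = 2*((M**2 + 462*M) - 505) = 2*(-505 + M**2 + 462*M) = -1010 + 2*M**2 + 924*M)
(350849 + f(U(0)))/(D - 173323) = (350849 + (-1010 + 2*(2 + (1/7)*0)**2 + 924*(2 + (1/7)*0)))/(313949 - 173323) = (350849 + (-1010 + 2*(2 + 0)**2 + 924*(2 + 0)))/140626 = (350849 + (-1010 + 2*2**2 + 924*2))*(1/140626) = (350849 + (-1010 + 2*4 + 1848))*(1/140626) = (350849 + (-1010 + 8 + 1848))*(1/140626) = (350849 + 846)*(1/140626) = 351695*(1/140626) = 351695/140626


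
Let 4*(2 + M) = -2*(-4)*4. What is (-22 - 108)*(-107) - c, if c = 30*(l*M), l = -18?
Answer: 17150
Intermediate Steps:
M = 6 (M = -2 + (-2*(-4)*4)/4 = -2 + (8*4)/4 = -2 + (¼)*32 = -2 + 8 = 6)
c = -3240 (c = 30*(-18*6) = 30*(-108) = -3240)
(-22 - 108)*(-107) - c = (-22 - 108)*(-107) - 1*(-3240) = -130*(-107) + 3240 = 13910 + 3240 = 17150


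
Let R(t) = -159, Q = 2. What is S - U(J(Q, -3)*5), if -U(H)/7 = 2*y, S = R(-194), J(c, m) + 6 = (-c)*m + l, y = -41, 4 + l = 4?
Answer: -733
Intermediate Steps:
l = 0 (l = -4 + 4 = 0)
J(c, m) = -6 - c*m (J(c, m) = -6 + ((-c)*m + 0) = -6 + (-c*m + 0) = -6 - c*m)
S = -159
U(H) = 574 (U(H) = -14*(-41) = -7*(-82) = 574)
S - U(J(Q, -3)*5) = -159 - 1*574 = -159 - 574 = -733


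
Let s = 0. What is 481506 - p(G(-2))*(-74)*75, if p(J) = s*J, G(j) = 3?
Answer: 481506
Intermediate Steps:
p(J) = 0 (p(J) = 0*J = 0)
481506 - p(G(-2))*(-74)*75 = 481506 - 0*(-74)*75 = 481506 - 0*75 = 481506 - 1*0 = 481506 + 0 = 481506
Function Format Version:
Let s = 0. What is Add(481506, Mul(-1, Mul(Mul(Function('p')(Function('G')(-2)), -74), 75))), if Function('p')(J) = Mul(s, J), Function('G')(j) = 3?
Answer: 481506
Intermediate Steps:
Function('p')(J) = 0 (Function('p')(J) = Mul(0, J) = 0)
Add(481506, Mul(-1, Mul(Mul(Function('p')(Function('G')(-2)), -74), 75))) = Add(481506, Mul(-1, Mul(Mul(0, -74), 75))) = Add(481506, Mul(-1, Mul(0, 75))) = Add(481506, Mul(-1, 0)) = Add(481506, 0) = 481506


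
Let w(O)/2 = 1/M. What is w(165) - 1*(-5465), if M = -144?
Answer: 393479/72 ≈ 5465.0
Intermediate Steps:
w(O) = -1/72 (w(O) = 2/(-144) = 2*(-1/144) = -1/72)
w(165) - 1*(-5465) = -1/72 - 1*(-5465) = -1/72 + 5465 = 393479/72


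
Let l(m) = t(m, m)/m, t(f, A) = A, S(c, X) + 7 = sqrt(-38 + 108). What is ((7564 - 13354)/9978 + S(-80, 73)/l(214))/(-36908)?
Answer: 6303/30689002 - sqrt(70)/36908 ≈ -2.1305e-5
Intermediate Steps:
S(c, X) = -7 + sqrt(70) (S(c, X) = -7 + sqrt(-38 + 108) = -7 + sqrt(70))
l(m) = 1 (l(m) = m/m = 1)
((7564 - 13354)/9978 + S(-80, 73)/l(214))/(-36908) = ((7564 - 13354)/9978 + (-7 + sqrt(70))/1)/(-36908) = (-5790*1/9978 + (-7 + sqrt(70))*1)*(-1/36908) = (-965/1663 + (-7 + sqrt(70)))*(-1/36908) = (-12606/1663 + sqrt(70))*(-1/36908) = 6303/30689002 - sqrt(70)/36908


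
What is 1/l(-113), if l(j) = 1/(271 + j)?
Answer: 158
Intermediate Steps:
1/l(-113) = 1/(1/(271 - 113)) = 1/(1/158) = 158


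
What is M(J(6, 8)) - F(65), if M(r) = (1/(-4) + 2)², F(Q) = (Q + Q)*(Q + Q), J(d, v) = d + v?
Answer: -270351/16 ≈ -16897.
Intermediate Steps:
F(Q) = 4*Q² (F(Q) = (2*Q)*(2*Q) = 4*Q²)
M(r) = 49/16 (M(r) = (-¼ + 2)² = (7/4)² = 49/16)
M(J(6, 8)) - F(65) = 49/16 - 4*65² = 49/16 - 4*4225 = 49/16 - 1*16900 = 49/16 - 16900 = -270351/16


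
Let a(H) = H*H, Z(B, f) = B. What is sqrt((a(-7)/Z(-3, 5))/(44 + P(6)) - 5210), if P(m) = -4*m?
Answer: I*sqrt(4689735)/30 ≈ 72.186*I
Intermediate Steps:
a(H) = H**2
sqrt((a(-7)/Z(-3, 5))/(44 + P(6)) - 5210) = sqrt(((-7)**2/(-3))/(44 - 4*6) - 5210) = sqrt((-1/3*49)/(44 - 24) - 5210) = sqrt(-49/3/20 - 5210) = sqrt(-49/3*1/20 - 5210) = sqrt(-49/60 - 5210) = sqrt(-312649/60) = I*sqrt(4689735)/30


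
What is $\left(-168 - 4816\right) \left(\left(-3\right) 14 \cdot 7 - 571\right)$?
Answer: $4311160$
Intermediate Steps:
$\left(-168 - 4816\right) \left(\left(-3\right) 14 \cdot 7 - 571\right) = - 4984 \left(\left(-42\right) 7 - 571\right) = - 4984 \left(-294 - 571\right) = \left(-4984\right) \left(-865\right) = 4311160$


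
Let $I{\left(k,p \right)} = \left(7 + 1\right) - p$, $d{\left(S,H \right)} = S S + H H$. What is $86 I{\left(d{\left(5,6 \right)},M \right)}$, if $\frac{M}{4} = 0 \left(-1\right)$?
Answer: $688$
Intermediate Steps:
$d{\left(S,H \right)} = H^{2} + S^{2}$ ($d{\left(S,H \right)} = S^{2} + H^{2} = H^{2} + S^{2}$)
$M = 0$ ($M = 4 \cdot 0 \left(-1\right) = 4 \cdot 0 = 0$)
$I{\left(k,p \right)} = 8 - p$
$86 I{\left(d{\left(5,6 \right)},M \right)} = 86 \left(8 - 0\right) = 86 \left(8 + 0\right) = 86 \cdot 8 = 688$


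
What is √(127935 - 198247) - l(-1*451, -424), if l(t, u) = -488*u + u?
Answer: -206488 + 2*I*√17578 ≈ -2.0649e+5 + 265.16*I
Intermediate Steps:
l(t, u) = -487*u
√(127935 - 198247) - l(-1*451, -424) = √(127935 - 198247) - (-487)*(-424) = √(-70312) - 1*206488 = 2*I*√17578 - 206488 = -206488 + 2*I*√17578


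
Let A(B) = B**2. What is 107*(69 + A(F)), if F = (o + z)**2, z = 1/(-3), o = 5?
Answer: 4708535/81 ≈ 58130.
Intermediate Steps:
z = -1/3 ≈ -0.33333
F = 196/9 (F = (5 - 1/3)**2 = (14/3)**2 = 196/9 ≈ 21.778)
107*(69 + A(F)) = 107*(69 + (196/9)**2) = 107*(69 + 38416/81) = 107*(44005/81) = 4708535/81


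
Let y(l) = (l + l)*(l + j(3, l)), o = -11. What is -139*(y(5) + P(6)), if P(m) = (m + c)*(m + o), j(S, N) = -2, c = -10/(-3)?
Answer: 6950/3 ≈ 2316.7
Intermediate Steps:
c = 10/3 (c = -10*(-⅓) = 10/3 ≈ 3.3333)
y(l) = 2*l*(-2 + l) (y(l) = (l + l)*(l - 2) = (2*l)*(-2 + l) = 2*l*(-2 + l))
P(m) = (-11 + m)*(10/3 + m) (P(m) = (m + 10/3)*(m - 11) = (10/3 + m)*(-11 + m) = (-11 + m)*(10/3 + m))
-139*(y(5) + P(6)) = -139*(2*5*(-2 + 5) + (-110/3 + 6² - 23/3*6)) = -139*(2*5*3 + (-110/3 + 36 - 46)) = -139*(30 - 140/3) = -139*(-50/3) = 6950/3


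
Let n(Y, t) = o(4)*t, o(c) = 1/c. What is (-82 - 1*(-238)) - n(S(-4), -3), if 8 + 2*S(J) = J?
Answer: 627/4 ≈ 156.75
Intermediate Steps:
S(J) = -4 + J/2
n(Y, t) = t/4
(-82 - 1*(-238)) - n(S(-4), -3) = (-82 - 1*(-238)) - (-3)/4 = (-82 + 238) - 1*(-¾) = 156 + ¾ = 627/4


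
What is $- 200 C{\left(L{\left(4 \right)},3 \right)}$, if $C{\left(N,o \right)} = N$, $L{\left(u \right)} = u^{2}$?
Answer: $-3200$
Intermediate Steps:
$- 200 C{\left(L{\left(4 \right)},3 \right)} = - 200 \cdot 4^{2} = \left(-200\right) 16 = -3200$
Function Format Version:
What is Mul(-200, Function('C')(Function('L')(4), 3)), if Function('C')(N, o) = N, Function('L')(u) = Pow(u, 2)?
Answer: -3200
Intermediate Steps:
Mul(-200, Function('C')(Function('L')(4), 3)) = Mul(-200, Pow(4, 2)) = Mul(-200, 16) = -3200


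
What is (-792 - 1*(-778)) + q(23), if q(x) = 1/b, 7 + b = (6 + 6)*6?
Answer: -909/65 ≈ -13.985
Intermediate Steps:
b = 65 (b = -7 + (6 + 6)*6 = -7 + 12*6 = -7 + 72 = 65)
q(x) = 1/65
(-792 - 1*(-778)) + q(23) = (-792 - 1*(-778)) + 1/65 = (-792 + 778) + 1/65 = -14 + 1/65 = -909/65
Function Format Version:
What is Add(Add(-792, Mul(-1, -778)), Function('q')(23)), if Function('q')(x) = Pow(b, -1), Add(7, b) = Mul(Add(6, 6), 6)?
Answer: Rational(-909, 65) ≈ -13.985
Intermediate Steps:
b = 65 (b = Add(-7, Mul(Add(6, 6), 6)) = Add(-7, Mul(12, 6)) = Add(-7, 72) = 65)
Function('q')(x) = Rational(1, 65) (Function('q')(x) = Pow(65, -1) = Rational(1, 65))
Add(Add(-792, Mul(-1, -778)), Function('q')(23)) = Add(Add(-792, Mul(-1, -778)), Rational(1, 65)) = Add(Add(-792, 778), Rational(1, 65)) = Add(-14, Rational(1, 65)) = Rational(-909, 65)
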